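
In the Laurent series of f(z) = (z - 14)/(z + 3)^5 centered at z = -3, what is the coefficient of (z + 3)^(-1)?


Step 1: Write the numerator in powers of (z + 3): z - 14 = (z + 3) + (1*(-3) - 14) = (z + 3) - 17
Step 2: Divide by (z + 3)^5: f(z) = -17(z + 3)^(-5) + (z + 3)^(-4)
Step 3: This finite sum is the Laurent series of f about z = -3.
Step 4: Only the powers -5 and -4 appear, so the coefficient of (z + 3)^(-1) = 0

0


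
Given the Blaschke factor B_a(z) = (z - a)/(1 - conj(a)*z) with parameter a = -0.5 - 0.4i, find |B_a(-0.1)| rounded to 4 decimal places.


Step 1: Numerator z0 - a = -0.1 - (-0.5 - 0.4i) = 0.4 + 0.4i
Step 2: Denominator 1 - conj(a)*z0 = 1 - (-0.5 + 0.4i)*(-0.1) = 0.95 + 0.04i
Step 3: |z0 - a|^2 = 0.4^2 + 0.4^2 = 0.32; |1 - conj(a)*z0|^2 = 0.95^2 + 0.04^2 = 0.9041
Step 4: |B_a(-0.1)| = sqrt(0.32 / 0.9041) = sqrt(0.353943)
Step 5: = 0.5949

0.5949


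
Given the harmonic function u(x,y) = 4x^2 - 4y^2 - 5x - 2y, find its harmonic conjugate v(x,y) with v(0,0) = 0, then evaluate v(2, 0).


Step 1: v_x = -u_y = 8y + 2
Step 2: v_y = u_x = 8x - 5
Step 3: v = 8xy + 2x - 5y + C
Step 4: v(0,0) = 0 => C = 0
Step 5: v(2, 0) = 4

4


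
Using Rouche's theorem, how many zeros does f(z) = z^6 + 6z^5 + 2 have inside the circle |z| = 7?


Step 1: On |z| = 7 the three terms have sizes |z^6| = 7^6 = 117649, |6z^5| = 6*7^5 = 100842, |2| = 2
Step 2: The dominant term is g(z) = z^6; let h(z) = 6z^5 + 2 so f = g + h
Step 3: On |z| = 7: |g| = 117649 and |h| <= 100842 + 2 = 100844
Step 4: Since 117649 > 100844, |h| < |g| on |z| = 7, so by Rouche f has the same number of zeros as g inside |z| < 7
Step 5: g(z) = z^6 has 6 zeros (all at the origin) inside |z| < 7. Answer = 6

6


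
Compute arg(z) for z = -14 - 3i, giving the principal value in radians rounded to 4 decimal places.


Step 1: z = -14 - 3i
Step 2: arg(z) = atan2(-3, -14)
Step 3: arg(z) = -2.9305

-2.9305


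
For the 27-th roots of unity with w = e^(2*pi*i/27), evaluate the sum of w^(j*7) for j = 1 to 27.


Step 1: The sum sum_{j=1}^{n} w^(k*j) equals n if n | k, else 0.
Step 2: Here n = 27, k = 7
Step 3: Does n divide k? 27 | 7 -> False
Step 4: Sum = 0

0


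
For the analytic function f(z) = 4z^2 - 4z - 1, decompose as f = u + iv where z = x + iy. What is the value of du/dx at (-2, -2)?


Step 1: f(z) = 4(x+iy)^2 - 4(x+iy) - 1
Step 2: u = 4(x^2 - y^2) - 4x - 1
Step 3: u_x = 8x - 4
Step 4: At (-2, -2): u_x = -16 - 4 = -20

-20


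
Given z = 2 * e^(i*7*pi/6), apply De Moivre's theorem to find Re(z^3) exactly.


Step 1: By De Moivre's theorem, z^3 = 2^3 * e^(i*3*7*pi/6) = 8 * (cos(7*pi/2) + i*sin(7*pi/2))
Step 2: |z|^3 = 2^3 = 8
Step 3: Reduce the angle mod 2*pi: 7*pi/2 - 2*pi = 3*pi/2
Step 4: cos(3*pi/2) = 0
Step 5: Re(z^3) = 8 * 0 = 0

0


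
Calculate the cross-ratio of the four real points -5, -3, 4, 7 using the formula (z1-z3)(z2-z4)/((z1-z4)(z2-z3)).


Step 1: (z1-z3)(z2-z4) = (-9) * (-10) = 90
Step 2: (z1-z4)(z2-z3) = (-12) * (-7) = 84
Step 3: Cross-ratio = 90/84 = 15/14

15/14


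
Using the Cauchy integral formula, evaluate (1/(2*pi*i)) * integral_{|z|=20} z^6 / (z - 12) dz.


Step 1: f(z) = z^6, a = 12 is inside |z| = 20
Step 2: By Cauchy integral formula: (1/(2pi*i)) * integral = f(a)
Step 3: f(12) = 12^6 = 2985984

2985984


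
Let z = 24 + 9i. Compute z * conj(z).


Step 1: conj(z) = 24 - 9i
Step 2: z * conj(z) = 24^2 + 9^2
Step 3: = 576 + 81 = 657

657


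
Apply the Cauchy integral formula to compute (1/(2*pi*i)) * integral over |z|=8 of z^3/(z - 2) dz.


Step 1: f(z) = z^3, a = 2 is inside |z| = 8
Step 2: By Cauchy integral formula: (1/(2pi*i)) * integral = f(a)
Step 3: f(2) = 2^3 = 8

8


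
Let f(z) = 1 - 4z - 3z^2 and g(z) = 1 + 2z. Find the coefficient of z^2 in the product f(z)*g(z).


Step 1: z^2 term in f*g comes from: (1)*(0) + (-4z)*(2z) + (-3z^2)*(1)
Step 2: = 0 - 8 - 3
Step 3: = -11

-11


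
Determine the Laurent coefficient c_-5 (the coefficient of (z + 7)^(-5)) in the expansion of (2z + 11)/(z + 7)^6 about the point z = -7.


Step 1: Write the numerator in powers of (z + 7): 2z + 11 = 2(z + 7) + (2*(-7) + 11) = 2(z + 7) - 3
Step 2: Divide by (z + 7)^6: f(z) = -3(z + 7)^(-6) + 2(z + 7)^(-5)
Step 3: This finite sum is the Laurent series of f about z = -7.
Step 4: Coefficient of (z + 7)^(-5) = coefficient of (z + 7) in the re-centred numerator = 2

2


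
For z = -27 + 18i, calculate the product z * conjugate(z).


Step 1: conj(z) = -27 - 18i
Step 2: z * conj(z) = (-27)^2 + 18^2
Step 3: = 729 + 324 = 1053

1053


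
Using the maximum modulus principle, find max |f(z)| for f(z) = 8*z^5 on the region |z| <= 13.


Step 1: On |z| = 13, |f(z)| = 8 * |z|^5 = 8 * 13^5
Step 2: By maximum modulus principle, maximum is on boundary.
Step 3: Maximum = 8 * 371293 = 2970344

2970344


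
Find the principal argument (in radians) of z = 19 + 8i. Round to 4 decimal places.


Step 1: z = 19 + 8i
Step 2: arg(z) = atan2(8, 19)
Step 3: arg(z) = 0.3985

0.3985


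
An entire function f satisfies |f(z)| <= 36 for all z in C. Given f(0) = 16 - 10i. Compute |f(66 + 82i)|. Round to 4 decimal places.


Step 1: By Liouville's theorem, a bounded entire function is constant.
Step 2: f(z) = f(0) = 16 - 10i for all z.
Step 3: |f(w)| = |16 - 10i| = sqrt(256 + 100)
Step 4: = 18.868

18.868


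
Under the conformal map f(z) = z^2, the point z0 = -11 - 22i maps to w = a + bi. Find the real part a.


Step 1: z0 = -11 - 22i
Step 2: z0^2 = (-11)^2 - (-22)^2 + 484i
Step 3: real part = 121 - 484 = -363

-363


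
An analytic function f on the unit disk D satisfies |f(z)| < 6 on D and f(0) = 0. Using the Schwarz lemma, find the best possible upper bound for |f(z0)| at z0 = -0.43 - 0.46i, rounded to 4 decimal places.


Step 1: g = f/6 maps D -> D with g(0) = 0, so by the Schwarz lemma |g(z)| <= |z|, i.e. |f(z)| <= 6|z|; this is sharp (f(z) = 6z).
Step 2: |z0|^2 = (-0.43)^2 + (-0.46)^2 = 0.3965
Step 3: |z0| = sqrt(0.3965) = 0.629682
Step 4: Best bound = 6 * |z0| = 6 * 0.629682 = 3.7781

3.7781


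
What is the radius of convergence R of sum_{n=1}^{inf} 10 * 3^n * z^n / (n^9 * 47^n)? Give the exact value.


Step 1: General term a_n = 10 * 3^n / (n^9 * 47^n)
Step 2: By the root test, |a_n|^(1/n) = 10^(1/n) * 3 / (n^(9/n) * 47) -> 3/47 as n -> infinity (since 10^(1/n) -> 1 and n^(9/n) -> 1)
Step 3: R = 1/lim|a_n|^(1/n) = 47/3

47/3


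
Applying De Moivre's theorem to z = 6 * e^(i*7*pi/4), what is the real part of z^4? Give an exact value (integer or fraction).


Step 1: By De Moivre's theorem, z^4 = 6^4 * e^(i*4*7*pi/4) = 1296 * (cos(7*pi) + i*sin(7*pi))
Step 2: |z|^4 = 6^4 = 1296
Step 3: Reduce the angle mod 2*pi: 7*pi - 6*pi = pi
Step 4: cos(pi) = -1
Step 5: Re(z^4) = 1296 * (-1) = -1296

-1296


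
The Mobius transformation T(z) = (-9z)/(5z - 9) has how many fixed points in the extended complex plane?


Step 1: Fixed points satisfy T(z) = z
Step 2: 5z^2 = 0
Step 3: Discriminant = 0^2 - 4*5*0 = 0
Step 4: Number of fixed points = 1

1


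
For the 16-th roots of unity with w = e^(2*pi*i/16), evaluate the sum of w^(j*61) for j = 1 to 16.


Step 1: The sum sum_{j=1}^{n} w^(k*j) equals n if n | k, else 0.
Step 2: Here n = 16, k = 61
Step 3: Does n divide k? 16 | 61 -> False
Step 4: Sum = 0

0


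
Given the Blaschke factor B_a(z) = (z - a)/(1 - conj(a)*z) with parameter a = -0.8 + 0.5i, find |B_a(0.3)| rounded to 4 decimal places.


Step 1: Numerator z0 - a = 0.3 - (-0.8 + 0.5i) = 1.1 - 0.5i
Step 2: Denominator 1 - conj(a)*z0 = 1 - (-0.8 - 0.5i)*0.3 = 1.24 + 0.15i
Step 3: |z0 - a|^2 = 1.1^2 + (-0.5)^2 = 1.46; |1 - conj(a)*z0|^2 = 1.24^2 + 0.15^2 = 1.5601
Step 4: |B_a(0.3)| = sqrt(1.46 / 1.5601) = sqrt(0.935837)
Step 5: = 0.9674

0.9674


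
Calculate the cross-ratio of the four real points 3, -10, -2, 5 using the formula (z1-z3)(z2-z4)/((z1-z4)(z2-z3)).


Step 1: (z1-z3)(z2-z4) = 5 * (-15) = -75
Step 2: (z1-z4)(z2-z3) = (-2) * (-8) = 16
Step 3: Cross-ratio = -75/16 = -75/16

-75/16


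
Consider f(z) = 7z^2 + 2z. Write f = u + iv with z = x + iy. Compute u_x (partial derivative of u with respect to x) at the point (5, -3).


Step 1: f(z) = 7(x+iy)^2 + 2(x+iy) + 0
Step 2: u = 7(x^2 - y^2) + 2x + 0
Step 3: u_x = 14x + 2
Step 4: At (5, -3): u_x = 70 + 2 = 72

72


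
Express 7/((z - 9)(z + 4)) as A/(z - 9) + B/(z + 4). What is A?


Step 1: Multiply both sides by (z - 9) and set z = 9
Step 2: A = 7 / (9 + 4)
Step 3: A = 7 / 13
Step 4: A = 7/13

7/13


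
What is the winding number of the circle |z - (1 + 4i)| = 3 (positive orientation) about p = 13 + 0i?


Step 1: Center c = (1, 4), radius = 3
Step 2: |p - c|^2 = 12^2 + (-4)^2 = 160
Step 3: r^2 = 9
Step 4: |p-c| > r so winding number = 0

0


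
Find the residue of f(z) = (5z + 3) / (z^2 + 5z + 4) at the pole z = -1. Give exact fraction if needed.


Step 1: Q(z) = z^2 + 5z + 4 = (z + 1)(z + 4)
Step 2: Q'(z) = 2z + 5
Step 3: Q'(-1) = 3, P(-1) = -2
Step 4: Res = P(-1)/Q'(-1) = -2/3 = -2/3

-2/3


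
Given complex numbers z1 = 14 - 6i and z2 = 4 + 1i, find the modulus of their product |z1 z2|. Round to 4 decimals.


Step 1: |z1| = sqrt(14^2 + (-6)^2) = sqrt(232)
Step 2: |z2| = sqrt(4^2 + 1^2) = sqrt(17)
Step 3: |z1*z2| = |z1|*|z2| = sqrt(232) * sqrt(17) = sqrt(232 * 17) = sqrt(3944)
Step 4: = 62.8013

62.8013


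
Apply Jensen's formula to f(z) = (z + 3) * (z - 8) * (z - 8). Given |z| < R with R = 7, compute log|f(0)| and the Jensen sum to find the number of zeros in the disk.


Jensen's formula: (1/2pi)*integral log|f(Re^it)|dt = log|f(0)| + sum_{|a_k|<R} log(R/|a_k|)
Step 1: f(0) = 3 * (-8) * (-8) = 192
Step 2: log|f(0)| = log|-3| + log|8| + log|8| = 5.2575
Step 3: Zeros inside |z| < 7: -3
Step 4: Jensen sum = log(7/3) = 0.8473
Step 5: n(R) = number of terms in the Jensen sum = count of zeros inside |z| < 7 = 1

1


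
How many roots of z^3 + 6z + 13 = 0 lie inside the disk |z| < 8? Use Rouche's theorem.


Step 1: On |z| = 8 the three terms have sizes |z^3| = 8^3 = 512, |6z| = 6*8 = 48, |13| = 13
Step 2: The dominant term is g(z) = z^3; let h(z) = 6z + 13 so f = g + h
Step 3: On |z| = 8: |g| = 512 and |h| <= 48 + 13 = 61
Step 4: Since 512 > 61, |h| < |g| on |z| = 8, so by Rouche f has the same number of zeros as g inside |z| < 8
Step 5: g(z) = z^3 has 3 zeros (all at the origin) inside |z| < 8. Answer = 3

3


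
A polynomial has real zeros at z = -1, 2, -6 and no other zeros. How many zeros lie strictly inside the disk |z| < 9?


Step 1: Check each root:
  z = -1: |-1| = 1 < 9
  z = 2: |2| = 2 < 9
  z = -6: |-6| = 6 < 9
Step 2: Count = 3

3


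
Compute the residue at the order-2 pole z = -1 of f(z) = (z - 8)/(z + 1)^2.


Step 1: Pole of order 2 at z = -1
Step 2: Res = lim d/dz [(z + 1)^2 * f(z)] as z -> -1
Step 3: (z + 1)^2 * f(z) = z - 8
Step 4: d/dz[z - 8] = 1

1


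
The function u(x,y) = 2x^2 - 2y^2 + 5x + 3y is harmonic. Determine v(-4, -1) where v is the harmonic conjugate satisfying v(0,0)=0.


Step 1: v_x = -u_y = 4y - 3
Step 2: v_y = u_x = 4x + 5
Step 3: v = 4xy - 3x + 5y + C
Step 4: v(0,0) = 0 => C = 0
Step 5: v(-4, -1) = 23

23


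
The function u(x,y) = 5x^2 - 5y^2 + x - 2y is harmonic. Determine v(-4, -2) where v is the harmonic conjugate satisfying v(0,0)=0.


Step 1: v_x = -u_y = 10y + 2
Step 2: v_y = u_x = 10x + 1
Step 3: v = 10xy + 2x + y + C
Step 4: v(0,0) = 0 => C = 0
Step 5: v(-4, -2) = 70

70


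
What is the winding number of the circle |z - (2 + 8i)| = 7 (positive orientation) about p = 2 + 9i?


Step 1: Center c = (2, 8), radius = 7
Step 2: |p - c|^2 = 0^2 + 1^2 = 1
Step 3: r^2 = 49
Step 4: |p-c| < r so winding number = 1

1


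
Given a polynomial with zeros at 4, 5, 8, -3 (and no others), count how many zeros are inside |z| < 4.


Step 1: Check each root:
  z = 4: |4| = 4 >= 4
  z = 5: |5| = 5 >= 4
  z = 8: |8| = 8 >= 4
  z = -3: |-3| = 3 < 4
Step 2: Count = 1

1


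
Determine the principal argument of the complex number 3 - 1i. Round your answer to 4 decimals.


Step 1: z = 3 - 1i
Step 2: arg(z) = atan2(-1, 3)
Step 3: arg(z) = -0.3218

-0.3218


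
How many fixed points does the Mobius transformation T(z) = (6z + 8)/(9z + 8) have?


Step 1: Fixed points satisfy T(z) = z
Step 2: 9z^2 + 2z - 8 = 0
Step 3: Discriminant = 2^2 - 4*9*(-8) = 292
Step 4: Number of fixed points = 2

2


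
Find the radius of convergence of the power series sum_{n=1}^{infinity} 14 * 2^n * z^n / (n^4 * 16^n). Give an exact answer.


Step 1: General term a_n = 14 * 2^n / (n^4 * 16^n)
Step 2: By the root test, |a_n|^(1/n) = 14^(1/n) * 2 / (n^(4/n) * 16) -> 2/16 as n -> infinity (since 14^(1/n) -> 1 and n^(4/n) -> 1)
Step 3: R = 1/lim|a_n|^(1/n) = 16/2 = 8

8


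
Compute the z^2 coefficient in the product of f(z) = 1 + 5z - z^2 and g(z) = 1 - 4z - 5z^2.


Step 1: z^2 term in f*g comes from: (1)*(-5z^2) + (5z)*(-4z) + (-z^2)*(1)
Step 2: = -5 - 20 - 1
Step 3: = -26

-26


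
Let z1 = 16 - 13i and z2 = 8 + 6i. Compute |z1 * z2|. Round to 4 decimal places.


Step 1: |z1| = sqrt(16^2 + (-13)^2) = sqrt(425)
Step 2: |z2| = sqrt(8^2 + 6^2) = sqrt(100)
Step 3: |z1*z2| = |z1|*|z2| = sqrt(425) * sqrt(100) = sqrt(425 * 100) = sqrt(42500)
Step 4: = 206.1553

206.1553


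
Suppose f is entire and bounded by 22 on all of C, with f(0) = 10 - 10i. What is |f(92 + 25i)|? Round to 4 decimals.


Step 1: By Liouville's theorem, a bounded entire function is constant.
Step 2: f(z) = f(0) = 10 - 10i for all z.
Step 3: |f(w)| = |10 - 10i| = sqrt(100 + 100)
Step 4: = 14.1421

14.1421


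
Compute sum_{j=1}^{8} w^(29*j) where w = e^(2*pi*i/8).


Step 1: The sum sum_{j=1}^{n} w^(k*j) equals n if n | k, else 0.
Step 2: Here n = 8, k = 29
Step 3: Does n divide k? 8 | 29 -> False
Step 4: Sum = 0

0


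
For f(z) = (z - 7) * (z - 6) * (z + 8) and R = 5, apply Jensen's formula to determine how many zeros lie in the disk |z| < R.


Jensen's formula: (1/2pi)*integral log|f(Re^it)|dt = log|f(0)| + sum_{|a_k|<R} log(R/|a_k|)
Step 1: f(0) = (-7) * (-6) * 8 = 336
Step 2: log|f(0)| = log|7| + log|6| + log|-8| = 5.8171
Step 3: Zeros inside |z| < 5: none
Step 4: Jensen sum = (empty sum) = 0
Step 5: n(R) = number of terms in the Jensen sum = count of zeros inside |z| < 5 = 0

0


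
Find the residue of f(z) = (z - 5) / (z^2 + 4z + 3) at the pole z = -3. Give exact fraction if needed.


Step 1: Q(z) = z^2 + 4z + 3 = (z + 3)(z + 1)
Step 2: Q'(z) = 2z + 4
Step 3: Q'(-3) = -2, P(-3) = -8
Step 4: Res = P(-3)/Q'(-3) = -8/(-2) = 4

4


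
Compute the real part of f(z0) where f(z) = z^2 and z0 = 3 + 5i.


Step 1: z0 = 3 + 5i
Step 2: z0^2 = 3^2 - 5^2 + 30i
Step 3: real part = 9 - 25 = -16

-16


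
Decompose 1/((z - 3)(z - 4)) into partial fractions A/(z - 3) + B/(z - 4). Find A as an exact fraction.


Step 1: Multiply both sides by (z - 3) and set z = 3
Step 2: A = 1 / (3 - 4)
Step 3: A = 1 / (-1)
Step 4: A = -1

-1


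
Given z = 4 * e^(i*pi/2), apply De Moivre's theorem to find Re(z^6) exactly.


Step 1: By De Moivre's theorem, z^6 = 4^6 * e^(i*6*pi/2) = 4096 * (cos(3*pi) + i*sin(3*pi))
Step 2: |z|^6 = 4^6 = 4096
Step 3: Reduce the angle mod 2*pi: 3*pi - 2*pi = pi
Step 4: cos(pi) = -1
Step 5: Re(z^6) = 4096 * (-1) = -4096

-4096


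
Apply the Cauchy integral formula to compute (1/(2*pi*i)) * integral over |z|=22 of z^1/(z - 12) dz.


Step 1: f(z) = z^1, a = 12 is inside |z| = 22
Step 2: By Cauchy integral formula: (1/(2pi*i)) * integral = f(a)
Step 3: f(12) = 12^1 = 12

12


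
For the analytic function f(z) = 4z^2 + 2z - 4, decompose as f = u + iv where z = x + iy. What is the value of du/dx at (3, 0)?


Step 1: f(z) = 4(x+iy)^2 + 2(x+iy) - 4
Step 2: u = 4(x^2 - y^2) + 2x - 4
Step 3: u_x = 8x + 2
Step 4: At (3, 0): u_x = 24 + 2 = 26

26


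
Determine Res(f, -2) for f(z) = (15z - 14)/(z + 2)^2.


Step 1: Pole of order 2 at z = -2
Step 2: Res = lim d/dz [(z + 2)^2 * f(z)] as z -> -2
Step 3: (z + 2)^2 * f(z) = 15z - 14
Step 4: d/dz[15z - 14] = 15

15


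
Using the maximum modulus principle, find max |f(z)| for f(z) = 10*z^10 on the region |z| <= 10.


Step 1: On |z| = 10, |f(z)| = 10 * |z|^10 = 10 * 10^10
Step 2: By maximum modulus principle, maximum is on boundary.
Step 3: Maximum = 10 * 10000000000 = 100000000000

100000000000


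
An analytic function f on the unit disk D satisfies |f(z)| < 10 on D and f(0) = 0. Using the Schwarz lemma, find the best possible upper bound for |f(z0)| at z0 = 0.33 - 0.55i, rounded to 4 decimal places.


Step 1: g = f/10 maps D -> D with g(0) = 0, so by the Schwarz lemma |g(z)| <= |z|, i.e. |f(z)| <= 10|z|; this is sharp (f(z) = 10z).
Step 2: |z0|^2 = 0.33^2 + (-0.55)^2 = 0.4114
Step 3: |z0| = sqrt(0.4114) = 0.641405
Step 4: Best bound = 10 * |z0| = 10 * 0.641405 = 6.414

6.414


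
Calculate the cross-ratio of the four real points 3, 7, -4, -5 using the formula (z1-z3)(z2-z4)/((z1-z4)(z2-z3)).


Step 1: (z1-z3)(z2-z4) = 7 * 12 = 84
Step 2: (z1-z4)(z2-z3) = 8 * 11 = 88
Step 3: Cross-ratio = 84/88 = 21/22

21/22


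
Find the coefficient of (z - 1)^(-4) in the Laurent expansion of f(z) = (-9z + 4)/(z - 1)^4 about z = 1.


Step 1: Write the numerator in powers of (z - 1): -9z + 4 = -9(z - 1) + (-9*1 + 4) = -9(z - 1) - 5
Step 2: Divide by (z - 1)^4: f(z) = -5(z - 1)^(-4) - 9(z - 1)^(-3)
Step 3: This finite sum is the Laurent series of f about z = 1.
Step 4: Coefficient of (z - 1)^(-4) = -9*1 + 4 = -5

-5


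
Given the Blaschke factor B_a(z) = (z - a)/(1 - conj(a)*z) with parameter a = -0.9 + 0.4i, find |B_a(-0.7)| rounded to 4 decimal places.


Step 1: Numerator z0 - a = -0.7 - (-0.9 + 0.4i) = 0.2 - 0.4i
Step 2: Denominator 1 - conj(a)*z0 = 1 - (-0.9 - 0.4i)*(-0.7) = 0.37 - 0.28i
Step 3: |z0 - a|^2 = 0.2^2 + (-0.4)^2 = 0.2; |1 - conj(a)*z0|^2 = 0.37^2 + (-0.28)^2 = 0.2153
Step 4: |B_a(-0.7)| = sqrt(0.2 / 0.2153) = sqrt(0.928936)
Step 5: = 0.9638

0.9638


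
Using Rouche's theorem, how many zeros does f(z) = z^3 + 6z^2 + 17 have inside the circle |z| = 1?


Step 1: On |z| = 1 the three terms have sizes |z^3| = 1^3 = 1, |6z^2| = 6*1^2 = 6, |17| = 17
Step 2: The dominant term is g(z) = 17; let h(z) = z^3 + 6z^2 so f = g + h
Step 3: On |z| = 1: |g| = 17 and |h| <= 1 + 6 = 7
Step 4: Since 17 > 7, |h| < |g| on |z| = 1, so by Rouche f has the same number of zeros as g inside |z| < 1
Step 5: g(z) = 17 is a nonzero constant with no zeros inside |z| < 1. Answer = 0

0


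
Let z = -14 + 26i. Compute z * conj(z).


Step 1: conj(z) = -14 - 26i
Step 2: z * conj(z) = (-14)^2 + 26^2
Step 3: = 196 + 676 = 872

872


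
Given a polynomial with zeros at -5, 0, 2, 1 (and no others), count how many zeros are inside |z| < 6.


Step 1: Check each root:
  z = -5: |-5| = 5 < 6
  z = 0: |0| = 0 < 6
  z = 2: |2| = 2 < 6
  z = 1: |1| = 1 < 6
Step 2: Count = 4

4


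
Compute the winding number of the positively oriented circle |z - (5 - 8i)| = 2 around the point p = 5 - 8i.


Step 1: Center c = (5, -8), radius = 2
Step 2: |p - c|^2 = 0^2 + 0^2 = 0
Step 3: r^2 = 4
Step 4: |p-c| < r so winding number = 1

1


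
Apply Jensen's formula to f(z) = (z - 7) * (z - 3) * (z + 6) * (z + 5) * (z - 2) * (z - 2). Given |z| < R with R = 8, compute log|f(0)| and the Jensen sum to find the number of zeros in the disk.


Jensen's formula: (1/2pi)*integral log|f(Re^it)|dt = log|f(0)| + sum_{|a_k|<R} log(R/|a_k|)
Step 1: f(0) = (-7) * (-3) * 6 * 5 * (-2) * (-2) = 2520
Step 2: log|f(0)| = log|7| + log|3| + log|-6| + log|-5| + log|2| + log|2| = 7.832
Step 3: Zeros inside |z| < 8: 7, 3, -6, -5, 2, 2
Step 4: Jensen sum = log(8/7) + log(8/3) + log(8/6) + log(8/5) + log(8/2) + log(8/2) = 4.6446
Step 5: n(R) = number of terms in the Jensen sum = count of zeros inside |z| < 8 = 6

6


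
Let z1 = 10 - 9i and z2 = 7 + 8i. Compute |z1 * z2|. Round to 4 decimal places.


Step 1: |z1| = sqrt(10^2 + (-9)^2) = sqrt(181)
Step 2: |z2| = sqrt(7^2 + 8^2) = sqrt(113)
Step 3: |z1*z2| = |z1|*|z2| = sqrt(181) * sqrt(113) = sqrt(181 * 113) = sqrt(20453)
Step 4: = 143.014

143.014


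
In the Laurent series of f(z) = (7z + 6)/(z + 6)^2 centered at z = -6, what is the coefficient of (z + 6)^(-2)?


Step 1: Write the numerator in powers of (z + 6): 7z + 6 = 7(z + 6) + (7*(-6) + 6) = 7(z + 6) - 36
Step 2: Divide by (z + 6)^2: f(z) = -36(z + 6)^(-2) + 7(z + 6)^(-1)
Step 3: This finite sum is the Laurent series of f about z = -6.
Step 4: Coefficient of (z + 6)^(-2) = 7*(-6) + 6 = -36

-36


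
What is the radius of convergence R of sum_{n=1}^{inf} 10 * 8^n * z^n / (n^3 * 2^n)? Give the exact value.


Step 1: General term a_n = 10 * 8^n / (n^3 * 2^n)
Step 2: By the root test, |a_n|^(1/n) = 10^(1/n) * 8 / (n^(3/n) * 2) -> 8/2 as n -> infinity (since 10^(1/n) -> 1 and n^(3/n) -> 1)
Step 3: R = 1/lim|a_n|^(1/n) = 2/8 = 1/4

1/4


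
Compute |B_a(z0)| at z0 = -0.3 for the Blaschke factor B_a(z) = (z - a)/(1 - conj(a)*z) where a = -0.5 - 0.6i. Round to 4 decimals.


Step 1: Numerator z0 - a = -0.3 - (-0.5 - 0.6i) = 0.2 + 0.6i
Step 2: Denominator 1 - conj(a)*z0 = 1 - (-0.5 + 0.6i)*(-0.3) = 0.85 + 0.18i
Step 3: |z0 - a|^2 = 0.2^2 + 0.6^2 = 0.4; |1 - conj(a)*z0|^2 = 0.85^2 + 0.18^2 = 0.7549
Step 4: |B_a(-0.3)| = sqrt(0.4 / 0.7549) = sqrt(0.529872)
Step 5: = 0.7279

0.7279


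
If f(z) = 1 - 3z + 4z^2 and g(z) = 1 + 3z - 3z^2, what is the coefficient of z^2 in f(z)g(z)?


Step 1: z^2 term in f*g comes from: (1)*(-3z^2) + (-3z)*(3z) + (4z^2)*(1)
Step 2: = -3 - 9 + 4
Step 3: = -8

-8


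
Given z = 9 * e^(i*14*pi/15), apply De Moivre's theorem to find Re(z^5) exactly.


Step 1: By De Moivre's theorem, z^5 = 9^5 * e^(i*5*14*pi/15) = 59049 * (cos(14*pi/3) + i*sin(14*pi/3))
Step 2: |z|^5 = 9^5 = 59049
Step 3: Reduce the angle mod 2*pi: 14*pi/3 - 4*pi = 2*pi/3
Step 4: cos(2*pi/3) = -1/2
Step 5: Re(z^5) = 59049 * (-1/2) = -59049/2

-59049/2


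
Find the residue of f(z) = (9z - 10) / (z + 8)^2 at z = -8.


Step 1: Pole of order 2 at z = -8
Step 2: Res = lim d/dz [(z + 8)^2 * f(z)] as z -> -8
Step 3: (z + 8)^2 * f(z) = 9z - 10
Step 4: d/dz[9z - 10] = 9

9


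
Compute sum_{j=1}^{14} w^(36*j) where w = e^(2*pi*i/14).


Step 1: The sum sum_{j=1}^{n} w^(k*j) equals n if n | k, else 0.
Step 2: Here n = 14, k = 36
Step 3: Does n divide k? 14 | 36 -> False
Step 4: Sum = 0

0


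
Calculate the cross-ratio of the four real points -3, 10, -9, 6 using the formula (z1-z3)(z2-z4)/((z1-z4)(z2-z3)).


Step 1: (z1-z3)(z2-z4) = 6 * 4 = 24
Step 2: (z1-z4)(z2-z3) = (-9) * 19 = -171
Step 3: Cross-ratio = -24/171 = -8/57

-8/57


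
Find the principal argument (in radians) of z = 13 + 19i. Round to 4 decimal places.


Step 1: z = 13 + 19i
Step 2: arg(z) = atan2(19, 13)
Step 3: arg(z) = 0.9707

0.9707


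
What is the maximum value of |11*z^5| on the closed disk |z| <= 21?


Step 1: On |z| = 21, |f(z)| = 11 * |z|^5 = 11 * 21^5
Step 2: By maximum modulus principle, maximum is on boundary.
Step 3: Maximum = 11 * 4084101 = 44925111

44925111


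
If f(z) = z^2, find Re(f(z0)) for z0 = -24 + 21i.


Step 1: z0 = -24 + 21i
Step 2: z0^2 = (-24)^2 - 21^2 - 1008i
Step 3: real part = 576 - 441 = 135

135


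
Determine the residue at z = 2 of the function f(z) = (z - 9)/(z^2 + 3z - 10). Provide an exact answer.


Step 1: Q(z) = z^2 + 3z - 10 = (z - 2)(z + 5)
Step 2: Q'(z) = 2z + 3
Step 3: Q'(2) = 7, P(2) = -7
Step 4: Res = P(2)/Q'(2) = -7/7 = -1

-1


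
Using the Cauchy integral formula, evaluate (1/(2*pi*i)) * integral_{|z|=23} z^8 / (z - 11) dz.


Step 1: f(z) = z^8, a = 11 is inside |z| = 23
Step 2: By Cauchy integral formula: (1/(2pi*i)) * integral = f(a)
Step 3: f(11) = 11^8 = 214358881

214358881


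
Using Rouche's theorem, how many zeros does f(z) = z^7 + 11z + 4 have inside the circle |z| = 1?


Step 1: On |z| = 1 the three terms have sizes |z^7| = 1^7 = 1, |11z| = 11*1 = 11, |4| = 4
Step 2: The dominant term is g(z) = 11z; let h(z) = z^7 + 4 so f = g + h
Step 3: On |z| = 1: |g| = 11 and |h| <= 1 + 4 = 5
Step 4: Since 11 > 5, |h| < |g| on |z| = 1, so by Rouche f has the same number of zeros as g inside |z| < 1
Step 5: g(z) = 11z has 1 zero (at the origin, multiplicity 1) inside |z| < 1. Answer = 1

1


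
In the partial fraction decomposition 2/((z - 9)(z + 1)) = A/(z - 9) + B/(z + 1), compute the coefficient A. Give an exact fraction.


Step 1: Multiply both sides by (z - 9) and set z = 9
Step 2: A = 2 / (9 + 1)
Step 3: A = 2 / 10
Step 4: A = 1/5

1/5


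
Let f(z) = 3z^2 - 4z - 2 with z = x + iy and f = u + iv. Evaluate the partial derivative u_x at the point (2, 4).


Step 1: f(z) = 3(x+iy)^2 - 4(x+iy) - 2
Step 2: u = 3(x^2 - y^2) - 4x - 2
Step 3: u_x = 6x - 4
Step 4: At (2, 4): u_x = 12 - 4 = 8

8


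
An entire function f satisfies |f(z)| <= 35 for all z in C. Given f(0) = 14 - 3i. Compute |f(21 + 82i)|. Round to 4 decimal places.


Step 1: By Liouville's theorem, a bounded entire function is constant.
Step 2: f(z) = f(0) = 14 - 3i for all z.
Step 3: |f(w)| = |14 - 3i| = sqrt(196 + 9)
Step 4: = 14.3178

14.3178


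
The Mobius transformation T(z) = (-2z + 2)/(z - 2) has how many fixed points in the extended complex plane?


Step 1: Fixed points satisfy T(z) = z
Step 2: z^2 - 2 = 0
Step 3: Discriminant = 0^2 - 4*1*(-2) = 8
Step 4: Number of fixed points = 2

2


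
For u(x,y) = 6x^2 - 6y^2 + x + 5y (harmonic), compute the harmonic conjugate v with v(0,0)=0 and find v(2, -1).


Step 1: v_x = -u_y = 12y - 5
Step 2: v_y = u_x = 12x + 1
Step 3: v = 12xy - 5x + y + C
Step 4: v(0,0) = 0 => C = 0
Step 5: v(2, -1) = -35

-35


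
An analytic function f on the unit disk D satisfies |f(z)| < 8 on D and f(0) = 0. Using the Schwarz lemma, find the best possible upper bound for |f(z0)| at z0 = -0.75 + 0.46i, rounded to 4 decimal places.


Step 1: g = f/8 maps D -> D with g(0) = 0, so by the Schwarz lemma |g(z)| <= |z|, i.e. |f(z)| <= 8|z|; this is sharp (f(z) = 8z).
Step 2: |z0|^2 = (-0.75)^2 + 0.46^2 = 0.7741
Step 3: |z0| = sqrt(0.7741) = 0.87983
Step 4: Best bound = 8 * |z0| = 8 * 0.87983 = 7.0386

7.0386


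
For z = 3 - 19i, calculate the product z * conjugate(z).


Step 1: conj(z) = 3 + 19i
Step 2: z * conj(z) = 3^2 + (-19)^2
Step 3: = 9 + 361 = 370

370


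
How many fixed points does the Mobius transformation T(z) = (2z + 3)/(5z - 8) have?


Step 1: Fixed points satisfy T(z) = z
Step 2: 5z^2 - 10z - 3 = 0
Step 3: Discriminant = (-10)^2 - 4*5*(-3) = 160
Step 4: Number of fixed points = 2

2


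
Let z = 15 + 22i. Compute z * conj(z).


Step 1: conj(z) = 15 - 22i
Step 2: z * conj(z) = 15^2 + 22^2
Step 3: = 225 + 484 = 709

709


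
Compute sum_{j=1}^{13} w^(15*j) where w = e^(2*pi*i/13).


Step 1: The sum sum_{j=1}^{n} w^(k*j) equals n if n | k, else 0.
Step 2: Here n = 13, k = 15
Step 3: Does n divide k? 13 | 15 -> False
Step 4: Sum = 0

0


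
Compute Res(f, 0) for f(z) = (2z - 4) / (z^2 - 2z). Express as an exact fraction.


Step 1: Q(z) = z^2 - 2z = (z)(z - 2)
Step 2: Q'(z) = 2z - 2
Step 3: Q'(0) = -2, P(0) = -4
Step 4: Res = P(0)/Q'(0) = -4/(-2) = 2

2


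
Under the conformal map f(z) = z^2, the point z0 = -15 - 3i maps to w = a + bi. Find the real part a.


Step 1: z0 = -15 - 3i
Step 2: z0^2 = (-15)^2 - (-3)^2 + 90i
Step 3: real part = 225 - 9 = 216

216


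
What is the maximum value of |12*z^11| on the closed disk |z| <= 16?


Step 1: On |z| = 16, |f(z)| = 12 * |z|^11 = 12 * 16^11
Step 2: By maximum modulus principle, maximum is on boundary.
Step 3: Maximum = 12 * 17592186044416 = 211106232532992

211106232532992


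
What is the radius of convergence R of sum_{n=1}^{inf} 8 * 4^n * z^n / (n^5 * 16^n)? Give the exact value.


Step 1: General term a_n = 8 * 4^n / (n^5 * 16^n)
Step 2: By the root test, |a_n|^(1/n) = 8^(1/n) * 4 / (n^(5/n) * 16) -> 4/16 as n -> infinity (since 8^(1/n) -> 1 and n^(5/n) -> 1)
Step 3: R = 1/lim|a_n|^(1/n) = 16/4 = 4

4


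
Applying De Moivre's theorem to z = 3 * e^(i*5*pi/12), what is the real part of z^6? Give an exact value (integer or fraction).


Step 1: By De Moivre's theorem, z^6 = 3^6 * e^(i*6*5*pi/12) = 729 * (cos(5*pi/2) + i*sin(5*pi/2))
Step 2: |z|^6 = 3^6 = 729
Step 3: Reduce the angle mod 2*pi: 5*pi/2 - 2*pi = pi/2
Step 4: cos(pi/2) = 0
Step 5: Re(z^6) = 729 * 0 = 0

0


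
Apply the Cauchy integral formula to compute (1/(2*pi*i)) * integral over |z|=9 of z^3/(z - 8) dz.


Step 1: f(z) = z^3, a = 8 is inside |z| = 9
Step 2: By Cauchy integral formula: (1/(2pi*i)) * integral = f(a)
Step 3: f(8) = 8^3 = 512

512


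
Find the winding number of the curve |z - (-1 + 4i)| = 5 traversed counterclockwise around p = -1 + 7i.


Step 1: Center c = (-1, 4), radius = 5
Step 2: |p - c|^2 = 0^2 + 3^2 = 9
Step 3: r^2 = 25
Step 4: |p-c| < r so winding number = 1

1


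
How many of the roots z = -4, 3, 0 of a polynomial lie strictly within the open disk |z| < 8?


Step 1: Check each root:
  z = -4: |-4| = 4 < 8
  z = 3: |3| = 3 < 8
  z = 0: |0| = 0 < 8
Step 2: Count = 3

3


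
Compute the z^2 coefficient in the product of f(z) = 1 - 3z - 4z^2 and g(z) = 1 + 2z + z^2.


Step 1: z^2 term in f*g comes from: (1)*(z^2) + (-3z)*(2z) + (-4z^2)*(1)
Step 2: = 1 - 6 - 4
Step 3: = -9

-9


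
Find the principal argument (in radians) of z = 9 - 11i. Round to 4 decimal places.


Step 1: z = 9 - 11i
Step 2: arg(z) = atan2(-11, 9)
Step 3: arg(z) = -0.8851

-0.8851


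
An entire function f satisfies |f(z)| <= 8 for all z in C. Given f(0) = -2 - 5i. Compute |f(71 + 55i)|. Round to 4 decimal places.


Step 1: By Liouville's theorem, a bounded entire function is constant.
Step 2: f(z) = f(0) = -2 - 5i for all z.
Step 3: |f(w)| = |-2 - 5i| = sqrt(4 + 25)
Step 4: = 5.3852

5.3852


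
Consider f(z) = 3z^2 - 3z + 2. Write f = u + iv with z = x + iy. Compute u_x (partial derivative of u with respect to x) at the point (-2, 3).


Step 1: f(z) = 3(x+iy)^2 - 3(x+iy) + 2
Step 2: u = 3(x^2 - y^2) - 3x + 2
Step 3: u_x = 6x - 3
Step 4: At (-2, 3): u_x = -12 - 3 = -15

-15


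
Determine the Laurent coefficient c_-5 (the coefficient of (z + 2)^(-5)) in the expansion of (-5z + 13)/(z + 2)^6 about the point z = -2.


Step 1: Write the numerator in powers of (z + 2): -5z + 13 = -5(z + 2) + (-5*(-2) + 13) = -5(z + 2) + 23
Step 2: Divide by (z + 2)^6: f(z) = 23(z + 2)^(-6) - 5(z + 2)^(-5)
Step 3: This finite sum is the Laurent series of f about z = -2.
Step 4: Coefficient of (z + 2)^(-5) = coefficient of (z + 2) in the re-centred numerator = -5

-5


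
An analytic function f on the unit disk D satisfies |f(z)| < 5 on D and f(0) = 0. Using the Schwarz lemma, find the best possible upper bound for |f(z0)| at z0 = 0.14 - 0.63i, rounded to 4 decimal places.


Step 1: g = f/5 maps D -> D with g(0) = 0, so by the Schwarz lemma |g(z)| <= |z|, i.e. |f(z)| <= 5|z|; this is sharp (f(z) = 5z).
Step 2: |z0|^2 = 0.14^2 + (-0.63)^2 = 0.4165
Step 3: |z0| = sqrt(0.4165) = 0.645368
Step 4: Best bound = 5 * |z0| = 5 * 0.645368 = 3.2268

3.2268


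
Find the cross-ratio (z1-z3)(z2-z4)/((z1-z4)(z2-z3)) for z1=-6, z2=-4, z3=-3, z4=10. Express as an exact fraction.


Step 1: (z1-z3)(z2-z4) = (-3) * (-14) = 42
Step 2: (z1-z4)(z2-z3) = (-16) * (-1) = 16
Step 3: Cross-ratio = 42/16 = 21/8

21/8


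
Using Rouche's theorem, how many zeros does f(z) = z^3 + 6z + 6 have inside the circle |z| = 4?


Step 1: On |z| = 4 the three terms have sizes |z^3| = 4^3 = 64, |6z| = 6*4 = 24, |6| = 6
Step 2: The dominant term is g(z) = z^3; let h(z) = 6z + 6 so f = g + h
Step 3: On |z| = 4: |g| = 64 and |h| <= 24 + 6 = 30
Step 4: Since 64 > 30, |h| < |g| on |z| = 4, so by Rouche f has the same number of zeros as g inside |z| < 4
Step 5: g(z) = z^3 has 3 zeros (all at the origin) inside |z| < 4. Answer = 3

3


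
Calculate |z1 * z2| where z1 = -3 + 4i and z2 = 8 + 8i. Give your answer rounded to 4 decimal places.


Step 1: |z1| = sqrt((-3)^2 + 4^2) = sqrt(25)
Step 2: |z2| = sqrt(8^2 + 8^2) = sqrt(128)
Step 3: |z1*z2| = |z1|*|z2| = sqrt(25) * sqrt(128) = sqrt(25 * 128) = sqrt(3200)
Step 4: = 56.5685

56.5685


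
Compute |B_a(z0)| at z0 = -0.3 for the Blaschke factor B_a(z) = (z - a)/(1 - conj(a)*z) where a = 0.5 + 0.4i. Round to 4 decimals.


Step 1: Numerator z0 - a = -0.3 - (0.5 + 0.4i) = -0.8 - 0.4i
Step 2: Denominator 1 - conj(a)*z0 = 1 - (0.5 - 0.4i)*(-0.3) = 1.15 - 0.12i
Step 3: |z0 - a|^2 = (-0.8)^2 + (-0.4)^2 = 0.8; |1 - conj(a)*z0|^2 = 1.15^2 + (-0.12)^2 = 1.3369
Step 4: |B_a(-0.3)| = sqrt(0.8 / 1.3369) = sqrt(0.598399)
Step 5: = 0.7736

0.7736


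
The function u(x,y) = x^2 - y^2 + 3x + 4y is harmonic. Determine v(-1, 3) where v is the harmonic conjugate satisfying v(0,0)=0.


Step 1: v_x = -u_y = 2y - 4
Step 2: v_y = u_x = 2x + 3
Step 3: v = 2xy - 4x + 3y + C
Step 4: v(0,0) = 0 => C = 0
Step 5: v(-1, 3) = 7

7


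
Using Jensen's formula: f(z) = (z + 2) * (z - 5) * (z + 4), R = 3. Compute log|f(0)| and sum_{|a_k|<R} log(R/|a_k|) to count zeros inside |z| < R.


Jensen's formula: (1/2pi)*integral log|f(Re^it)|dt = log|f(0)| + sum_{|a_k|<R} log(R/|a_k|)
Step 1: f(0) = 2 * (-5) * 4 = -40
Step 2: log|f(0)| = log|-2| + log|5| + log|-4| = 3.6889
Step 3: Zeros inside |z| < 3: -2
Step 4: Jensen sum = log(3/2) = 0.4055
Step 5: n(R) = number of terms in the Jensen sum = count of zeros inside |z| < 3 = 1

1


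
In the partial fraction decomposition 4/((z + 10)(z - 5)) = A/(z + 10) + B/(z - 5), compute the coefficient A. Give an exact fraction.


Step 1: Multiply both sides by (z + 10) and set z = -10
Step 2: A = 4 / (-10 - 5)
Step 3: A = 4 / (-15)
Step 4: A = -4/15

-4/15


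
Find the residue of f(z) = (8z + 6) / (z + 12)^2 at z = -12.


Step 1: Pole of order 2 at z = -12
Step 2: Res = lim d/dz [(z + 12)^2 * f(z)] as z -> -12
Step 3: (z + 12)^2 * f(z) = 8z + 6
Step 4: d/dz[8z + 6] = 8

8


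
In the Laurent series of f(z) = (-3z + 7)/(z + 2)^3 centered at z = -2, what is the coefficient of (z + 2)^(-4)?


Step 1: Write the numerator in powers of (z + 2): -3z + 7 = -3(z + 2) + (-3*(-2) + 7) = -3(z + 2) + 13
Step 2: Divide by (z + 2)^3: f(z) = 13(z + 2)^(-3) - 3(z + 2)^(-2)
Step 3: This finite sum is the Laurent series of f about z = -2.
Step 4: Only the powers -3 and -2 appear, so the coefficient of (z + 2)^(-4) = 0

0


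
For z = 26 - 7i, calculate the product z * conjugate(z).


Step 1: conj(z) = 26 + 7i
Step 2: z * conj(z) = 26^2 + (-7)^2
Step 3: = 676 + 49 = 725

725


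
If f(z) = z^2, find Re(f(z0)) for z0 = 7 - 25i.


Step 1: z0 = 7 - 25i
Step 2: z0^2 = 7^2 - (-25)^2 - 350i
Step 3: real part = 49 - 625 = -576

-576


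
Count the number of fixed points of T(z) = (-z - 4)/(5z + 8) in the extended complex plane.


Step 1: Fixed points satisfy T(z) = z
Step 2: 5z^2 + 9z + 4 = 0
Step 3: Discriminant = 9^2 - 4*5*4 = 1
Step 4: Number of fixed points = 2

2


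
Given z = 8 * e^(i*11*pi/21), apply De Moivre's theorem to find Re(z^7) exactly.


Step 1: By De Moivre's theorem, z^7 = 8^7 * e^(i*7*11*pi/21) = 2097152 * (cos(11*pi/3) + i*sin(11*pi/3))
Step 2: |z|^7 = 8^7 = 2097152
Step 3: Reduce the angle mod 2*pi: 11*pi/3 - 2*pi = 5*pi/3
Step 4: cos(5*pi/3) = 1/2
Step 5: Re(z^7) = 2097152 * 1/2 = 1048576

1048576


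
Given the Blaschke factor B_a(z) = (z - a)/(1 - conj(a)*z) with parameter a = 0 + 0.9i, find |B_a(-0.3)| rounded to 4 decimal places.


Step 1: Numerator z0 - a = -0.3 - (0 + 0.9i) = -0.3 - 0.9i
Step 2: Denominator 1 - conj(a)*z0 = 1 - (0 - 0.9i)*(-0.3) = 1 - 0.27i
Step 3: |z0 - a|^2 = (-0.3)^2 + (-0.9)^2 = 0.9; |1 - conj(a)*z0|^2 = 1^2 + (-0.27)^2 = 1.0729
Step 4: |B_a(-0.3)| = sqrt(0.9 / 1.0729) = sqrt(0.838848)
Step 5: = 0.9159

0.9159


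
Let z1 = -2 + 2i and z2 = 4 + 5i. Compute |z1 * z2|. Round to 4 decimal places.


Step 1: |z1| = sqrt((-2)^2 + 2^2) = sqrt(8)
Step 2: |z2| = sqrt(4^2 + 5^2) = sqrt(41)
Step 3: |z1*z2| = |z1|*|z2| = sqrt(8) * sqrt(41) = sqrt(8 * 41) = sqrt(328)
Step 4: = 18.1108

18.1108


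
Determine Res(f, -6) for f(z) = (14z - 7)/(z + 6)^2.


Step 1: Pole of order 2 at z = -6
Step 2: Res = lim d/dz [(z + 6)^2 * f(z)] as z -> -6
Step 3: (z + 6)^2 * f(z) = 14z - 7
Step 4: d/dz[14z - 7] = 14

14


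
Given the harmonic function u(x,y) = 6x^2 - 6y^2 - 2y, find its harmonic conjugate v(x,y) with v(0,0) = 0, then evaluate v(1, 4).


Step 1: v_x = -u_y = 12y + 2
Step 2: v_y = u_x = 12x + 0
Step 3: v = 12xy + 2x + C
Step 4: v(0,0) = 0 => C = 0
Step 5: v(1, 4) = 50

50


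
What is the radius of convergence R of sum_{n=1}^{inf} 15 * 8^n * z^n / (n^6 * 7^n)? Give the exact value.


Step 1: General term a_n = 15 * 8^n / (n^6 * 7^n)
Step 2: By the root test, |a_n|^(1/n) = 15^(1/n) * 8 / (n^(6/n) * 7) -> 8/7 as n -> infinity (since 15^(1/n) -> 1 and n^(6/n) -> 1)
Step 3: R = 1/lim|a_n|^(1/n) = 7/8

7/8


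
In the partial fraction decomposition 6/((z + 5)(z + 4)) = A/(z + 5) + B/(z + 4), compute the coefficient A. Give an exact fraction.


Step 1: Multiply both sides by (z + 5) and set z = -5
Step 2: A = 6 / (-5 + 4)
Step 3: A = 6 / (-1)
Step 4: A = -6

-6


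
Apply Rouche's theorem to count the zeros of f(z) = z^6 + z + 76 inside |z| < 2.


Step 1: On |z| = 2 the three terms have sizes |z^6| = 2^6 = 64, |z| = 2, |76| = 76
Step 2: The dominant term is g(z) = 76; let h(z) = z^6 + z so f = g + h
Step 3: On |z| = 2: |g| = 76 and |h| <= 64 + 2 = 66
Step 4: Since 76 > 66, |h| < |g| on |z| = 2, so by Rouche f has the same number of zeros as g inside |z| < 2
Step 5: g(z) = 76 is a nonzero constant with no zeros inside |z| < 2. Answer = 0

0


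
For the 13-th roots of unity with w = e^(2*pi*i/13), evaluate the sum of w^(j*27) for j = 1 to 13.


Step 1: The sum sum_{j=1}^{n} w^(k*j) equals n if n | k, else 0.
Step 2: Here n = 13, k = 27
Step 3: Does n divide k? 13 | 27 -> False
Step 4: Sum = 0

0


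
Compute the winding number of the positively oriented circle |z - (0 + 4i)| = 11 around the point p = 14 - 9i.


Step 1: Center c = (0, 4), radius = 11
Step 2: |p - c|^2 = 14^2 + (-13)^2 = 365
Step 3: r^2 = 121
Step 4: |p-c| > r so winding number = 0

0


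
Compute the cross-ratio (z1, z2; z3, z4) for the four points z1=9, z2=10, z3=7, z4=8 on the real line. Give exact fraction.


Step 1: (z1-z3)(z2-z4) = 2 * 2 = 4
Step 2: (z1-z4)(z2-z3) = 1 * 3 = 3
Step 3: Cross-ratio = 4/3 = 4/3

4/3


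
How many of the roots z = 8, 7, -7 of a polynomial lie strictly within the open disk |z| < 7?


Step 1: Check each root:
  z = 8: |8| = 8 >= 7
  z = 7: |7| = 7 >= 7
  z = -7: |-7| = 7 >= 7
Step 2: Count = 0

0


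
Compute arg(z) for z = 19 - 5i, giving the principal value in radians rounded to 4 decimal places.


Step 1: z = 19 - 5i
Step 2: arg(z) = atan2(-5, 19)
Step 3: arg(z) = -0.2573

-0.2573


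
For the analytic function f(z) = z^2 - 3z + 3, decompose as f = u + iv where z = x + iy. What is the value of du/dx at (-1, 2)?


Step 1: f(z) = (x+iy)^2 - 3(x+iy) + 3
Step 2: u = (x^2 - y^2) - 3x + 3
Step 3: u_x = 2x - 3
Step 4: At (-1, 2): u_x = -2 - 3 = -5

-5


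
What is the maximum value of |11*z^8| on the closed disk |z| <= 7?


Step 1: On |z| = 7, |f(z)| = 11 * |z|^8 = 11 * 7^8
Step 2: By maximum modulus principle, maximum is on boundary.
Step 3: Maximum = 11 * 5764801 = 63412811

63412811


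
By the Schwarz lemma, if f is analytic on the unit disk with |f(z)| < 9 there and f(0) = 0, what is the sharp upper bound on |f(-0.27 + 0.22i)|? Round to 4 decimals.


Step 1: g = f/9 maps D -> D with g(0) = 0, so by the Schwarz lemma |g(z)| <= |z|, i.e. |f(z)| <= 9|z|; this is sharp (f(z) = 9z).
Step 2: |z0|^2 = (-0.27)^2 + 0.22^2 = 0.1213
Step 3: |z0| = sqrt(0.1213) = 0.348281
Step 4: Best bound = 9 * |z0| = 9 * 0.348281 = 3.1345

3.1345


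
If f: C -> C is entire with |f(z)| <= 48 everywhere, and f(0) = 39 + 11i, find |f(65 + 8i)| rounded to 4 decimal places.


Step 1: By Liouville's theorem, a bounded entire function is constant.
Step 2: f(z) = f(0) = 39 + 11i for all z.
Step 3: |f(w)| = |39 + 11i| = sqrt(1521 + 121)
Step 4: = 40.5216

40.5216


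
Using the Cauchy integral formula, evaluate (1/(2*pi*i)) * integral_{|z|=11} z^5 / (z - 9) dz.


Step 1: f(z) = z^5, a = 9 is inside |z| = 11
Step 2: By Cauchy integral formula: (1/(2pi*i)) * integral = f(a)
Step 3: f(9) = 9^5 = 59049

59049
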